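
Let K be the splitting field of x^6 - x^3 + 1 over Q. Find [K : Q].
The degree of the splitting field over Q equals the order of the Galois group, so first determine the group. The polynomial f is an irreducible sextic over Q, so G = Gal(f/Q) is one of the 16 transitive subgroups 6T1, ..., 6T16 of S_6. The discriminant of f is -19683, which is not a perfect square, so G is not contained in A_6. The transitive groups of degree 6 not contained in A_6 are: C_6 (6T1, order 6), S_3 (6T2, order 6), D_6 (6T3, order 12), C_3 x S_3 (6T5, order 18), A_4 x C_2 (6T6, order 24), S_4 (6T8, order 24), S_3 x S_3 (6T9, order 36), S_4 x C_2 (6T11, order 48), (S_3 x S_3) : C_2 (6T13, order 72), PGL(2,5) (6T14, order 120), S_6 (6T16, order 720). By Dedekind's theorem, for a prime p not dividing disc(f) the degrees of the irreducible factors of f mod p form the cycle type of an element of G. Factoring f modulo the 37 such primes p <= 163 (skipping 3, which divides the discriminant), each new pattern first appears at: mod 2: f = (x^6 + x^3 + 1), pattern 6; mod 7: f = (x^3 + 2)(x^3 + 4), pattern 3+3; mod 17: f = (x^2 + 7x + 1)(x^2 + 13x + 1)(x^2 + 14x + 1), pattern 2+2+2; mod 19: f = (x + 4)(x + 5)(x + 6)(x + 9)(x + 16)(x + 17), pattern 1+1+1+1+1+1. No other pattern occurs in this range, so the set of observed cycle types is {6, 3+3, 2+2+2, 1+1+1+1+1+1}. The candidates containing elements of all these cycle types are C_6 (6T1) of order 6, D_6 (6T3) of order 12, C_3 x S_3 (6T5) of order 18, A_4 x C_2 (6T6) of order 24, S_3 x S_3 (6T9) of order 36, S_4 x C_2 (6T11) of order 48, (S_3 x S_3) : C_2 (6T13) of order 72, PGL(2,5) (6T14) of order 120, S_6 (6T16) of order 720; the others are excluded. The observed types are precisely the cycle types that occur in C_6 (6T1). Each of the other remaining candidates has further cycle types, and by the Chebotarev density theorem the matching factorization patterns would occur for a proportion of primes equal to their share of the group: D_6 (6T3) additionally contains elements of type 2+2+1+1 (3 of its 12 elements, about 25% of primes); C_3 x S_3 (6T5) additionally contains elements of type 3+1+1+1 (4 of its 18 elements, about 22% of primes); A_4 x C_2 (6T6) additionally contains elements of type 2+2+1+1, 2+1+1+1+1 (6 of its 24 elements, about 25% of primes); S_3 x S_3 (6T9) additionally contains elements of type 3+1+1+1, 2+2+1+1 (13 of its 36 elements, about 36% of primes); S_4 x C_2 (6T11) additionally contains elements of type 4+2, 4+1+1, 2+2+1+1, 2+1+1+1+1 (24 of its 48 elements, about 50% of primes); (S_3 x S_3) : C_2 (6T13) additionally contains elements of type 4+2, 3+2+1, 3+1+1+1, 2+2+1+1, 2+1+1+1+1 (49 of its 72 elements, about 68% of primes); PGL(2,5) (6T14) additionally contains elements of type 5+1, 4+1+1, 2+2+1+1 (69 of its 120 elements, about 58% of primes); S_6 (6T16) additionally contains elements of type 5+1, 4+2, 4+1+1, 3+2+1, 3+1+1+1, 2+2+1+1, 2+1+1+1+1 (544 of its 720 elements, about 76% of primes). None of the 37 primes tested shows any such pattern (for each of these groups the chance of that is below 10^-4), which rules them out. Hence G = C_6 (6T1), of order 6. The Galois group C_6 (6T1) has order 6, so the splitting field has degree 6 over Q.

6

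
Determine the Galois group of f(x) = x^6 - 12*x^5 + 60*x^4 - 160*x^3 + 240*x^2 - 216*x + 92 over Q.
A_6

The polynomial f is an irreducible sextic over Q, so G = Gal(f/Q) is one of the 16 transitive subgroups 6T1, ..., 6T16 of S_6. The discriminant of f is 746496000000 = 864000^2, a perfect square, so G is contained in A_6. The transitive groups of degree 6 contained in A_6 are: A_4 (6T4, order 12), S_4 (6T7, order 24), (C_3 x C_3) : C_4 (6T10, order 36), PSL(2,5) (6T12, order 60), A_6 (6T15, order 360). By Dedekind's theorem, for a prime p not dividing disc(f) the degrees of the irreducible factors of f mod p form the cycle type of an element of G. Factoring f modulo the 6 such primes p <= 23 (skipping 2, 3, 5, which divide the discriminant), each new pattern first appears at: mod 7: f = (x + 2)(x^5 + 4x^3 + 2x + 4), pattern 5+1; mod 23: f = (x)(x + 9)(x + 14)(x^3 + 11x^2 + 3x + 18), pattern 3+1+1+1. No other pattern occurs in this range, so the set of observed cycle types is {5+1, 3+1+1+1}. Among the candidates above, the only group containing elements of all these cycle types is A_6 (6T15) — each of A_4 (6T4), S_4 (6T7), (C_3 x C_3) : C_4 (6T10), PSL(2,5) (6T12) lacks at least one of them. Hence G = A_6 (6T15), of order 360.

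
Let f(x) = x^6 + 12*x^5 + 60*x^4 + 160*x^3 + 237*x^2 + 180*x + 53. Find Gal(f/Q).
6T6: A_4 x C_2

The polynomial f is an irreducible sextic over Q, so G = Gal(f/Q) is one of the 16 transitive subgroups 6T1, ..., 6T16 of S_6. The discriminant of f is -419904, which is not a perfect square, so G is not contained in A_6. The transitive groups of degree 6 not contained in A_6 are: C_6 (6T1, order 6), S_3 (6T2, order 6), D_6 (6T3, order 12), C_3 x S_3 (6T5, order 18), A_4 x C_2 (6T6, order 24), S_4 (6T8, order 24), S_3 x S_3 (6T9, order 36), S_4 x C_2 (6T11, order 48), (S_3 x S_3) : C_2 (6T13, order 72), PGL(2,5) (6T14, order 120), S_6 (6T16, order 720). By Dedekind's theorem, for a prime p not dividing disc(f) the degrees of the irreducible factors of f mod p form the cycle type of an element of G. Factoring f modulo the 33 such primes p <= 149 (skipping 2, 3, which divide the discriminant), each new pattern first appears at: mod 5: f = (x^3 + 3x^2 + 2x + 3)(x^3 + 4x^2 + x + 1), pattern 3+3; mod 7: f = (x^6 + 5x^5 + 4x^4 + 6x^3 + 6x^2 + 5x + 4), pattern 6; mod 17: f = (x + 10)(x + 11)(x^2 + 4x + 7)(x^2 + 4x + 14), pattern 2+2+1+1; mod 19: f = (x + 5)(x + 10)(x + 13)(x + 18)(x^2 + 4x + 1), pattern 2+1+1+1+1; mod 71: f = (x^2 + 4x + 20)(x^2 + 4x + 29)(x^2 + 4x + 34), pattern 2+2+2. No other pattern occurs in this range, so the set of observed cycle types is {3+3, 6, 2+2+1+1, 2+1+1+1+1, 2+2+2}. The candidates containing elements of all these cycle types are A_4 x C_2 (6T6) of order 24, S_4 x C_2 (6T11) of order 48, (S_3 x S_3) : C_2 (6T13) of order 72, S_6 (6T16) of order 720; the others are excluded. The observed types are precisely the cycle types that occur in A_4 x C_2 (6T6) (apart from the identity). Each of the other remaining candidates has further cycle types, and by the Chebotarev density theorem the matching factorization patterns would occur for a proportion of primes equal to their share of the group: S_4 x C_2 (6T11) additionally contains elements of type 4+2, 4+1+1 (12 of its 48 elements, about 25% of primes); (S_3 x S_3) : C_2 (6T13) additionally contains elements of type 4+2, 3+2+1, 3+1+1+1 (34 of its 72 elements, about 47% of primes); S_6 (6T16) additionally contains elements of type 5+1, 4+2, 4+1+1, 3+2+1, 3+1+1+1 (484 of its 720 elements, about 67% of primes). None of the 33 primes tested shows any such pattern (for each of these groups the chance of that is below 10^-4), which rules them out. Hence G = A_4 x C_2 (6T6), of order 24.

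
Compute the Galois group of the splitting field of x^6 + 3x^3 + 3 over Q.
The polynomial f is an irreducible sextic over Q, so G = Gal(f/Q) is one of the 16 transitive subgroups 6T1, ..., 6T16 of S_6. The discriminant of f is -177147, which is not a perfect square, so G is not contained in A_6. The transitive groups of degree 6 not contained in A_6 are: C_6 (6T1, order 6), S_3 (6T2, order 6), D_6 (6T3, order 12), C_3 x S_3 (6T5, order 18), A_4 x C_2 (6T6, order 24), S_4 (6T8, order 24), S_3 x S_3 (6T9, order 36), S_4 x C_2 (6T11, order 48), (S_3 x S_3) : C_2 (6T13, order 72), PGL(2,5) (6T14, order 120), S_6 (6T16, order 720). By Dedekind's theorem, for a prime p not dividing disc(f) the degrees of the irreducible factors of f mod p form the cycle type of an element of G. Factoring f modulo the 33 such primes p <= 139 (skipping 3, which divides the discriminant), each new pattern first appears at: mod 2: f = (x^6 + x^3 + 1), pattern 6; mod 7: f = (x + 3)(x + 5)(x + 6)(x^3 + 4), pattern 3+1+1+1; mod 17: f = (x^2 + 5x + 7)(x^2 + 13x + 7)(x^2 + 16x + 7), pattern 2+2+2; mod 19: f = (x^3 + 9)(x^3 + 13), pattern 3+3; mod 73: f = (x + 42)(x + 43)(x + 44)(x + 51)(x + 52)(x + 60), pattern 1+1+1+1+1+1. No other pattern occurs in this range, so the set of observed cycle types is {6, 3+1+1+1, 2+2+2, 3+3, 1+1+1+1+1+1}. The candidates containing elements of all these cycle types are C_3 x S_3 (6T5) of order 18, S_3 x S_3 (6T9) of order 36, (S_3 x S_3) : C_2 (6T13) of order 72, S_6 (6T16) of order 720; the others are excluded. The observed types are precisely the cycle types that occur in C_3 x S_3 (6T5). Each of the other remaining candidates has further cycle types, and by the Chebotarev density theorem the matching factorization patterns would occur for a proportion of primes equal to their share of the group: S_3 x S_3 (6T9) additionally contains elements of type 2+2+1+1 (9 of its 36 elements, about 25% of primes); (S_3 x S_3) : C_2 (6T13) additionally contains elements of type 4+2, 3+2+1, 2+2+1+1, 2+1+1+1+1 (45 of its 72 elements, about 62% of primes); S_6 (6T16) additionally contains elements of type 5+1, 4+2, 4+1+1, 3+2+1, 2+2+1+1, 2+1+1+1+1 (504 of its 720 elements, about 70% of primes). None of the 33 primes tested shows any such pattern (for each of these groups the chance of that is below 10^-4), which rules them out. Hence G = C_3 x S_3 (6T5), of order 18.

C_3 x S_3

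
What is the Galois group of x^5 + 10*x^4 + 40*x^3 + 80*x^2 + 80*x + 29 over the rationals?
F_20 (also written F20)

The polynomial f is an irreducible quintic over Q, so G = Gal(f/Q) is a transitive subgroup of S_5: one of C_5 (5T1, order 5), D_5 (5T2, order 10), F_20 (5T3, order 20), A_5 (5T4, order 60) or S_5 (5T5, order 120). The discriminant of f is 253125, which is not a perfect square, so G is not contained in A_5. The transitive groups of degree 5 not contained in A_5 are: F_20 (5T3, order 20), S_5 (5T5, order 120). By Dedekind's theorem, for a prime p not dividing disc(f) the degrees of the irreducible factors of f mod p form the cycle type of an element of G. Factoring f modulo the 18 such primes p <= 71 (skipping 3, 5, which divide the discriminant), each new pattern first appears at: mod 2: f = (x + 1)(x^4 + x^3 + x^2 + x + 1), pattern 4+1; mod 11: f = (x^5 + 10x^4 + 7x^3 + 3x^2 + 3x + 7), pattern 5; mod 19: f = (x + 11)(x^2 + 2x + 5)(x^2 + 16x + 14), pattern 2+2+1; mod 41: f = (x + 5)(x + 9)(x + 15)(x + 31)(x + 32), pattern 1+1+1+1+1. No other pattern occurs in this range, so the set of observed cycle types is {4+1, 5, 2+2+1, 1+1+1+1+1}. The candidates containing elements of all these cycle types are F_20 (5T3) of order 20, S_5 (5T5) of order 120; the others are excluded. The observed types are precisely the cycle types that occur in F_20 (5T3). Each of the other remaining candidates has further cycle types, and by the Chebotarev density theorem the matching factorization patterns would occur for a proportion of primes equal to their share of the group: S_5 (5T5) additionally contains elements of type 3+2, 3+1+1, 2+1+1+1 (50 of its 120 elements, about 42% of primes). None of the 18 primes tested shows any such pattern (for each of these groups the chance of that is below 10^-4), which rules them out. Hence G = F_20 (5T3), of order 20.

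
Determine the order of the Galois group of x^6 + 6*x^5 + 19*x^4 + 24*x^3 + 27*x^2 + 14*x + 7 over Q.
The degree of the splitting field over Q equals the order of the Galois group, so first determine the group. The polynomial f is an irreducible sextic over Q, so G = Gal(f/Q) is one of the 16 transitive subgroups 6T1, ..., 6T16 of S_6. The discriminant of f is -122931200, which is not a perfect square, so G is not contained in A_6. The transitive groups of degree 6 not contained in A_6 are: C_6 (6T1, order 6), S_3 (6T2, order 6), D_6 (6T3, order 12), C_3 x S_3 (6T5, order 18), A_4 x C_2 (6T6, order 24), S_4 (6T8, order 24), S_3 x S_3 (6T9, order 36), S_4 x C_2 (6T11, order 48), (S_3 x S_3) : C_2 (6T13, order 72), PGL(2,5) (6T14, order 120), S_6 (6T16, order 720). By Dedekind's theorem, for a prime p not dividing disc(f) the degrees of the irreducible factors of f mod p form the cycle type of an element of G. Factoring f modulo the 17 such primes p <= 71 (skipping 2, 5, 7, which divide the discriminant), each new pattern first appears at: mod 3: f = (x^3 + x^2 + 2x + 1)(x^3 + 2x^2 + 1), pattern 3+3; mod 13: f = (x^6 + 6x^5 + 6x^4 + 11x^3 + x^2 + x + 7), pattern 6; mod 19: f = (x^2 + 11x + 2)(x^4 + 14x^3 + 15x^2 + 2x + 13), pattern 4+2; mod 23: f = (x + 18)(x + 19)(x^4 + 15x^3 + 19x^2 + 10x + 13), pattern 4+1+1; mod 53: f = (x^2 + 5x + 49)(x^2 + 18x + 20)(x^2 + 36x + 39), pattern 2+2+2; mod 59: f = (x + 13)(x + 21)(x^2 + 40x + 38)(x^2 + 50x + 17), pattern 2+2+1+1; mod 71: f = (x + 2)(x + 40)(x + 57)(x + 62)(x^2 + 58x + 32), pattern 2+1+1+1+1. No other pattern occurs in this range, so the set of observed cycle types is {3+3, 6, 4+2, 4+1+1, 2+2+2, 2+2+1+1, 2+1+1+1+1}. The candidates containing elements of all these cycle types are S_4 x C_2 (6T11) of order 48, S_6 (6T16) of order 720; the others are excluded. The observed types are precisely the cycle types that occur in S_4 x C_2 (6T11) (apart from the identity). Each of the other remaining candidates has further cycle types, and by the Chebotarev density theorem the matching factorization patterns would occur for a proportion of primes equal to their share of the group: S_6 (6T16) additionally contains elements of type 5+1, 3+2+1, 3+1+1+1 (304 of its 720 elements, about 42% of primes). None of the 17 primes tested shows any such pattern (for each of these groups the chance of that is below 10^-4), which rules them out. Hence G = S_4 x C_2 (6T11), of order 48. The Galois group S_4 x C_2 (6T11) has order 48, so the splitting field has degree 48 over Q.

48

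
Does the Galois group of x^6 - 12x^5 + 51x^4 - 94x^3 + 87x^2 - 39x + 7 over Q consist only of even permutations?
No

The polynomial is irreducible of degree 6 over Q. Its discriminant is -51195483, which is not a perfect square. A Galois group lies in the alternating group exactly when the discriminant is a square in Q, so the Galois group (C_3 x S_3) is not contained in A_6.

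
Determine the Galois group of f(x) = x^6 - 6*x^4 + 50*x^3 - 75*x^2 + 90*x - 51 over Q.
The polynomial f is an irreducible sextic over Q, so G = Gal(f/Q) is one of the 16 transitive subgroups 6T1, ..., 6T16 of S_6. The discriminant of f is 1323222688272384 = 36376128^2, a perfect square, so G is contained in A_6. The transitive groups of degree 6 contained in A_6 are: A_4 (6T4, order 12), S_4 (6T7, order 24), (C_3 x C_3) : C_4 (6T10, order 36), PSL(2,5) (6T12, order 60), A_6 (6T15, order 360). By Dedekind's theorem, for a prime p not dividing disc(f) the degrees of the irreducible factors of f mod p form the cycle type of an element of G. Factoring f modulo the 33 such primes p <= 149 (skipping 2, 3, which divide the discriminant), each new pattern first appears at: mod 5: f = (x^3 + 2x^2 + 4x + 4)(x^3 + 3x^2 + 4x + 1), pattern 3+3; mod 17: f = (x)(x + 8)(x^2 + 3x + 9)(x^2 + 6x + 14), pattern 2+2+1+1; mod 71: f = (x + 8)(x + 15)(x + 23)(x + 24)(x + 35)(x + 37), pattern 1+1+1+1+1+1. No other pattern occurs in this range, so the set of observed cycle types is {3+3, 2+2+1+1, 1+1+1+1+1+1}. The candidates containing elements of all these cycle types are A_4 (6T4) of order 12, S_4 (6T7) of order 24, (C_3 x C_3) : C_4 (6T10) of order 36, PSL(2,5) (6T12) of order 60, A_6 (6T15) of order 360; the others are excluded. The observed types are precisely the cycle types that occur in A_4 (6T4). Each of the other remaining candidates has further cycle types, and by the Chebotarev density theorem the matching factorization patterns would occur for a proportion of primes equal to their share of the group: S_4 (6T7) additionally contains elements of type 4+2 (6 of its 24 elements, about 25% of primes); (C_3 x C_3) : C_4 (6T10) additionally contains elements of type 4+2, 3+1+1+1 (22 of its 36 elements, about 61% of primes); PSL(2,5) (6T12) additionally contains elements of type 5+1 (24 of its 60 elements, about 40% of primes); A_6 (6T15) additionally contains elements of type 5+1, 4+2, 3+1+1+1 (274 of its 360 elements, about 76% of primes). None of the 33 primes tested shows any such pattern (for each of these groups the chance of that is below 10^-4), which rules them out. Hence G = A_4 (6T4), of order 12.

A_4, A_4 acting on 6 points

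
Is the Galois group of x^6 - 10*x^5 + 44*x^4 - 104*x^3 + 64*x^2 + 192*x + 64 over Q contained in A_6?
The polynomial is irreducible of degree 6 over Q. Its discriminant is 564385546240000 = 23756800^2, a perfect square. A Galois group lies in the alternating group exactly when the discriminant is a square in Q, so the Galois group ((C_3 x C_3) : C_4) is contained in A_6.

Yes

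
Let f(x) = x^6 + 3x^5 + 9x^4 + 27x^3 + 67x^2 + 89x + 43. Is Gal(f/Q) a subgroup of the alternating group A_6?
The polynomial is irreducible of degree 6 over Q. Its discriminant is -71252957167, which is not a perfect square. A Galois group lies in the alternating group exactly when the discriminant is a square in Q, so the Galois group (C_6) is not contained in A_6.

No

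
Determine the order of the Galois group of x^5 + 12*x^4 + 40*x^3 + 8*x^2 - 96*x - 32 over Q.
5

The degree of the splitting field over Q equals the order of the Galois group, so first determine the group. The polynomial f is an irreducible quintic over Q, so G = Gal(f/Q) is a transitive subgroup of S_5: one of C_5 (5T1, order 5), D_5 (5T2, order 10), F_20 (5T3, order 20), A_5 (5T4, order 60) or S_5 (5T5, order 120). The discriminant of f is 15352201216 = 123904^2, a perfect square, so G is contained in A_5. The transitive groups of degree 5 contained in A_5 are: C_5 (5T1, order 5), D_5 (5T2, order 10), A_5 (5T4, order 60). By Dedekind's theorem, for a prime p not dividing disc(f) the degrees of the irreducible factors of f mod p form the cycle type of an element of G. Factoring f modulo the 14 such primes p <= 53 (skipping 2, 11, which divide the discriminant), each new pattern first appears at: mod 3: f = (x^5 + x^3 + 2x^2 + 1), pattern 5; mod 23: f = (x + 3)(x + 5)(x + 13)(x + 17)(x + 20), pattern 1+1+1+1+1. No other pattern occurs in this range, so the set of observed cycle types is {5, 1+1+1+1+1}. The candidates containing elements of all these cycle types are C_5 (5T1) of order 5, D_5 (5T2) of order 10, A_5 (5T4) of order 60; the others are excluded. The observed types are precisely the cycle types that occur in C_5 (5T1). Each of the other remaining candidates has further cycle types, and by the Chebotarev density theorem the matching factorization patterns would occur for a proportion of primes equal to their share of the group: D_5 (5T2) additionally contains elements of type 2+2+1 (5 of its 10 elements, about 50% of primes); A_5 (5T4) additionally contains elements of type 3+1+1, 2+2+1 (35 of its 60 elements, about 58% of primes). None of the 14 primes tested shows any such pattern (for each of these groups the chance of that is below 10^-4), which rules them out. Hence G = C_5 (5T1), of order 5. The Galois group C_5 (5T1) has order 5, so the splitting field has degree 5 over Q.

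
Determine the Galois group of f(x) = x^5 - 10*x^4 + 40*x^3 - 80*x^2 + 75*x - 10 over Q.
D_5

The polynomial f is an irreducible quintic over Q, so G = Gal(f/Q) is a transitive subgroup of S_5: one of C_5 (5T1, order 5), D_5 (5T2, order 10), F_20 (5T3, order 20), A_5 (5T4, order 60) or S_5 (5T5, order 120). The discriminant of f is 64000000 = 8000^2, a perfect square, so G is contained in A_5. The transitive groups of degree 5 contained in A_5 are: C_5 (5T1, order 5), D_5 (5T2, order 10), A_5 (5T4, order 60). By Dedekind's theorem, for a prime p not dividing disc(f) the degrees of the irreducible factors of f mod p form the cycle type of an element of G. Factoring f modulo the 23 such primes p <= 97 (skipping 2, 5, which divide the discriminant), each new pattern first appears at: mod 3: f = (x + 1)(x^2 + 1)(x^2 + x + 2), pattern 2+2+1; mod 7: f = (x^5 + 4x^4 + 5x^3 + 4x^2 + 5x + 4), pattern 5. No other pattern occurs in this range, so the set of observed cycle types is {2+2+1, 5}. The candidates containing elements of all these cycle types are D_5 (5T2) of order 10, A_5 (5T4) of order 60; the others are excluded. The observed types are precisely the cycle types that occur in D_5 (5T2) (apart from the identity). Each of the other remaining candidates has further cycle types, and by the Chebotarev density theorem the matching factorization patterns would occur for a proportion of primes equal to their share of the group: A_5 (5T4) additionally contains elements of type 3+1+1 (20 of its 60 elements, about 33% of primes). None of the 23 primes tested shows any such pattern (for each of these groups the chance of that is below 10^-4), which rules them out. Hence G = D_5 (5T2), of order 10.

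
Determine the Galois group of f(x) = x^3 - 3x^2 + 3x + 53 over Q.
S_3 (order 6)

The polynomial is an irreducible cubic over Q and its discriminant is -78732, which is not a perfect square. For an irreducible cubic, a non-square discriminant gives Galois group S_3.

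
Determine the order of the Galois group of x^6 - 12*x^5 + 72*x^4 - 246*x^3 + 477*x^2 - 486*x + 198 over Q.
The degree of the splitting field over Q equals the order of the Galois group, so first determine the group. The polynomial f is an irreducible sextic over Q, so G = Gal(f/Q) is one of the 16 transitive subgroups 6T1, ..., 6T16 of S_6. The discriminant of f is 132239526912, which is not a perfect square, so G is not contained in A_6. The transitive groups of degree 6 not contained in A_6 are: C_6 (6T1, order 6), S_3 (6T2, order 6), D_6 (6T3, order 12), C_3 x S_3 (6T5, order 18), A_4 x C_2 (6T6, order 24), S_4 (6T8, order 24), S_3 x S_3 (6T9, order 36), S_4 x C_2 (6T11, order 48), (S_3 x S_3) : C_2 (6T13, order 72), PGL(2,5) (6T14, order 120), S_6 (6T16, order 720). By Dedekind's theorem, for a prime p not dividing disc(f) the degrees of the irreducible factors of f mod p form the cycle type of an element of G. Factoring f modulo the 79 such primes p <= 419 (skipping 2, 3, which divide the discriminant), each new pattern first appears at: mod 5: f = (x^6 + 3x^5 + 2x^4 + 4x^3 + 2x^2 + 4x + 3), pattern 6; mod 7: f = (x^2 + 2)(x^2 + 4x + 5)(x^2 + 5x + 3), pattern 2+2+2; mod 11: f = (x)(x + 6)(x^2 + 5x + 3)(x^2 + 10x + 6), pattern 2+2+1+1; mod 13: f = (x^3 + 7x^2 + 4x + 12)(x^3 + 7x^2 + 6x + 10), pattern 3+3; mod 97: f = (x + 4)(x + 13)(x + 21)(x + 23)(x + 55)(x + 66), pattern 1+1+1+1+1+1. No other pattern occurs in this range, so the set of observed cycle types is {6, 2+2+2, 2+2+1+1, 3+3, 1+1+1+1+1+1}. The candidates containing elements of all these cycle types are D_6 (6T3) of order 12, A_4 x C_2 (6T6) of order 24, S_3 x S_3 (6T9) of order 36, S_4 x C_2 (6T11) of order 48, (S_3 x S_3) : C_2 (6T13) of order 72, PGL(2,5) (6T14) of order 120, S_6 (6T16) of order 720; the others are excluded. The observed types are precisely the cycle types that occur in D_6 (6T3). Each of the other remaining candidates has further cycle types, and by the Chebotarev density theorem the matching factorization patterns would occur for a proportion of primes equal to their share of the group: A_4 x C_2 (6T6) additionally contains elements of type 2+1+1+1+1 (3 of its 24 elements, about 12% of primes); S_3 x S_3 (6T9) additionally contains elements of type 3+1+1+1 (4 of its 36 elements, about 11% of primes); S_4 x C_2 (6T11) additionally contains elements of type 4+2, 4+1+1, 2+1+1+1+1 (15 of its 48 elements, about 31% of primes); (S_3 x S_3) : C_2 (6T13) additionally contains elements of type 4+2, 3+2+1, 3+1+1+1, 2+1+1+1+1 (40 of its 72 elements, about 56% of primes); PGL(2,5) (6T14) additionally contains elements of type 5+1, 4+1+1 (54 of its 120 elements, about 45% of primes); S_6 (6T16) additionally contains elements of type 5+1, 4+2, 4+1+1, 3+2+1, 3+1+1+1, 2+1+1+1+1 (499 of its 720 elements, about 69% of primes). None of the 79 primes tested shows any such pattern (for each of these groups the chance of that is below 10^-4), which rules them out. Hence G = D_6 (6T3), of order 12. The Galois group D_6 (6T3) has order 12, so the splitting field has degree 12 over Q.

12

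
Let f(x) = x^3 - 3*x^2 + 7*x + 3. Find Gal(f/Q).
S_3, the symmetric group on 3 letters

The polynomial is an irreducible cubic over Q and its discriminant is -1984, which is not a perfect square. For an irreducible cubic, a non-square discriminant gives Galois group S_3.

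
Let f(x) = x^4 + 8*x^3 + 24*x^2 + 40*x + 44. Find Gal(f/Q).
The polynomial is an irreducible quartic over Q and its discriminant is 331776 = 576^2, a perfect square, so the Galois group is contained in A_4. The resolvent cubic y^3 - 24*y^2 + 144*y - 192 is irreducible over Q. An irreducible resolvent with square discriminant gives A_4.

4T4: A_4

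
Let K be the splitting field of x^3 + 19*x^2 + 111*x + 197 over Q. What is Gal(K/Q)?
The polynomial is an irreducible cubic over Q and its discriminant is 3136 = 56^2, a perfect square. For an irreducible cubic, a square discriminant forces the Galois group to be A_3, the cyclic group of order 3.

C_3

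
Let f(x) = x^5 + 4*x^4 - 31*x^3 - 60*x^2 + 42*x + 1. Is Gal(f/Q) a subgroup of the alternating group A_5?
The polynomial is irreducible of degree 5 over Q. Its discriminant is 2602714303849 = 1613293^2, a perfect square. A Galois group lies in the alternating group exactly when the discriminant is a square in Q, so the Galois group (C_5) is contained in A_5.

Yes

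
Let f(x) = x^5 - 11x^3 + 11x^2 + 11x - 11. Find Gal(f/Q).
C_5

The polynomial f is an irreducible quintic over Q, so G = Gal(f/Q) is a transitive subgroup of S_5: one of C_5 (5T1, order 5), D_5 (5T2, order 10), F_20 (5T3, order 20), A_5 (5T4, order 60) or S_5 (5T5, order 120). The discriminant of f is 7745089 = 2783^2, a perfect square, so G is contained in A_5. The transitive groups of degree 5 contained in A_5 are: C_5 (5T1, order 5), D_5 (5T2, order 10), A_5 (5T4, order 60). By Dedekind's theorem, for a prime p not dividing disc(f) the degrees of the irreducible factors of f mod p form the cycle type of an element of G. Factoring f modulo the 14 such primes p <= 53 (skipping 11, 23, which divide the discriminant), each new pattern first appears at: mod 2: f = (x^5 + x^3 + x^2 + x + 1), pattern 5; mod 43: f = (x + 8)(x + 10)(x + 11)(x + 27)(x + 30), pattern 1+1+1+1+1. No other pattern occurs in this range, so the set of observed cycle types is {5, 1+1+1+1+1}. The candidates containing elements of all these cycle types are C_5 (5T1) of order 5, D_5 (5T2) of order 10, A_5 (5T4) of order 60; the others are excluded. The observed types are precisely the cycle types that occur in C_5 (5T1). Each of the other remaining candidates has further cycle types, and by the Chebotarev density theorem the matching factorization patterns would occur for a proportion of primes equal to their share of the group: D_5 (5T2) additionally contains elements of type 2+2+1 (5 of its 10 elements, about 50% of primes); A_5 (5T4) additionally contains elements of type 3+1+1, 2+2+1 (35 of its 60 elements, about 58% of primes). None of the 14 primes tested shows any such pattern (for each of these groups the chance of that is below 10^-4), which rules them out. Hence G = C_5 (5T1), of order 5.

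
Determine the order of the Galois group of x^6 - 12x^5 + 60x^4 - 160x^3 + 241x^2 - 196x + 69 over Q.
The degree of the splitting field over Q equals the order of the Galois group, so first determine the group. The polynomial f is an irreducible sextic over Q, so G = Gal(f/Q) is one of the 16 transitive subgroups 6T1, ..., 6T16 of S_6. The discriminant of f is -61504, which is not a perfect square, so G is not contained in A_6. The transitive groups of degree 6 not contained in A_6 are: C_6 (6T1, order 6), S_3 (6T2, order 6), D_6 (6T3, order 12), C_3 x S_3 (6T5, order 18), A_4 x C_2 (6T6, order 24), S_4 (6T8, order 24), S_3 x S_3 (6T9, order 36), S_4 x C_2 (6T11, order 48), (S_3 x S_3) : C_2 (6T13, order 72), PGL(2,5) (6T14, order 120), S_6 (6T16, order 720). By Dedekind's theorem, for a prime p not dividing disc(f) the degrees of the irreducible factors of f mod p form the cycle type of an element of G. Factoring f modulo the 17 such primes p <= 67 (skipping 2, 31, which divide the discriminant), each new pattern first appears at: mod 3: f = (x)(x + 2)(x^4 + x^3 + x^2 + 1), pattern 4+1+1; mod 5: f = (x^3 + x^2 + x + 3)(x^3 + 2x^2 + 2x + 3), pattern 3+3; mod 7: f = (x^6 + 2x^5 + 4x^4 + x^3 + 3x^2 + 6), pattern 6; mod 11: f = (x^2 + 6x + 2)(x^2 + 7x + 2)(x^2 + 8x + 9), pattern 2+2+2; mod 13: f = (x^2 + 9x + 10)(x^4 + 5x^3 + 5x^2 + 5x + 3), pattern 4+2; mod 37: f = (x + 3)(x + 30)(x^2 + 5x + 2)(x^2 + 24x + 1), pattern 2+2+1+1; mod 47: f = (x + 3)(x + 7)(x + 36)(x + 40)(x^2 + 43x + 16), pattern 2+1+1+1+1. No other pattern occurs in this range, so the set of observed cycle types is {4+1+1, 3+3, 6, 2+2+2, 4+2, 2+2+1+1, 2+1+1+1+1}. The candidates containing elements of all these cycle types are S_4 x C_2 (6T11) of order 48, S_6 (6T16) of order 720; the others are excluded. The observed types are precisely the cycle types that occur in S_4 x C_2 (6T11) (apart from the identity). Each of the other remaining candidates has further cycle types, and by the Chebotarev density theorem the matching factorization patterns would occur for a proportion of primes equal to their share of the group: S_6 (6T16) additionally contains elements of type 5+1, 3+2+1, 3+1+1+1 (304 of its 720 elements, about 42% of primes). None of the 17 primes tested shows any such pattern (for each of these groups the chance of that is below 10^-4), which rules them out. Hence G = S_4 x C_2 (6T11), of order 48. The Galois group S_4 x C_2 (6T11) has order 48, so the splitting field has degree 48 over Q.

48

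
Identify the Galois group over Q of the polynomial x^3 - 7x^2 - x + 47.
The polynomial is an irreducible cubic over Q and its discriminant is 10816 = 104^2, a perfect square. For an irreducible cubic, a square discriminant forces the Galois group to be A_3, the cyclic group of order 3.

C_3, A_3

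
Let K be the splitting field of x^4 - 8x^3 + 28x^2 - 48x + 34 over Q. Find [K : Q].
The degree of the splitting field over Q equals the order of the Galois group, so first determine the group. The polynomial is an irreducible quartic over Q and its discriminant is 2048, which is not a perfect square, so the Galois group is not contained in A_4. The resolvent cubic y^3 - 28*y^2 + 248*y - 672 has exactly one rational root, so the Galois group is C_4 or D_4. The quartic becomes reducible over Q(sqrt(disc)), so the group is C_4. The Galois group C_4 (4T1) has order 4, so the splitting field has degree 4 over Q.

4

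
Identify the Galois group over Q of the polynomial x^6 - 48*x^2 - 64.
6T4: A_4

The polynomial f is an irreducible sextic over Q, so G = Gal(f/Q) is one of the 16 transitive subgroups 6T1, ..., 6T16 of S_6. The discriminant of f is 450868486864896 = 21233664^2, a perfect square, so G is contained in A_6. The transitive groups of degree 6 contained in A_6 are: A_4 (6T4, order 12), S_4 (6T7, order 24), (C_3 x C_3) : C_4 (6T10, order 36), PSL(2,5) (6T12, order 60), A_6 (6T15, order 360). By Dedekind's theorem, for a prime p not dividing disc(f) the degrees of the irreducible factors of f mod p form the cycle type of an element of G. Factoring f modulo the 33 such primes p <= 149 (skipping 2, 3, which divide the discriminant), each new pattern first appears at: mod 5: f = (x^3 + 2x^2 + 2x + 3)(x^3 + 3x^2 + 2x + 2), pattern 3+3; mod 17: f = (x + 4)(x + 13)(x^2 + 5)(x^2 + 11), pattern 2+2+1+1; mod 71: f = (x + 7)(x + 8)(x + 10)(x + 61)(x + 63)(x + 64), pattern 1+1+1+1+1+1. No other pattern occurs in this range, so the set of observed cycle types is {3+3, 2+2+1+1, 1+1+1+1+1+1}. The candidates containing elements of all these cycle types are A_4 (6T4) of order 12, S_4 (6T7) of order 24, (C_3 x C_3) : C_4 (6T10) of order 36, PSL(2,5) (6T12) of order 60, A_6 (6T15) of order 360; the others are excluded. The observed types are precisely the cycle types that occur in A_4 (6T4). Each of the other remaining candidates has further cycle types, and by the Chebotarev density theorem the matching factorization patterns would occur for a proportion of primes equal to their share of the group: S_4 (6T7) additionally contains elements of type 4+2 (6 of its 24 elements, about 25% of primes); (C_3 x C_3) : C_4 (6T10) additionally contains elements of type 4+2, 3+1+1+1 (22 of its 36 elements, about 61% of primes); PSL(2,5) (6T12) additionally contains elements of type 5+1 (24 of its 60 elements, about 40% of primes); A_6 (6T15) additionally contains elements of type 5+1, 4+2, 3+1+1+1 (274 of its 360 elements, about 76% of primes). None of the 33 primes tested shows any such pattern (for each of these groups the chance of that is below 10^-4), which rules them out. Hence G = A_4 (6T4), of order 12.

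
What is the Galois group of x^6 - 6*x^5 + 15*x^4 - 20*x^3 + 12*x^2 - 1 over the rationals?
A_4 x C_2 (also written A4xC2)

The polynomial f is an irreducible sextic over Q, so G = Gal(f/Q) is one of the 16 transitive subgroups 6T1, ..., 6T16 of S_6. The discriminant of f is -419904, which is not a perfect square, so G is not contained in A_6. The transitive groups of degree 6 not contained in A_6 are: C_6 (6T1, order 6), S_3 (6T2, order 6), D_6 (6T3, order 12), C_3 x S_3 (6T5, order 18), A_4 x C_2 (6T6, order 24), S_4 (6T8, order 24), S_3 x S_3 (6T9, order 36), S_4 x C_2 (6T11, order 48), (S_3 x S_3) : C_2 (6T13, order 72), PGL(2,5) (6T14, order 120), S_6 (6T16, order 720). By Dedekind's theorem, for a prime p not dividing disc(f) the degrees of the irreducible factors of f mod p form the cycle type of an element of G. Factoring f modulo the 33 such primes p <= 149 (skipping 2, 3, which divide the discriminant), each new pattern first appears at: mod 5: f = (x^3 + 4x + 2)(x^3 + 4x^2 + x + 2), pattern 3+3; mod 7: f = (x^6 + x^5 + x^4 + x^3 + 5x^2 + 6), pattern 6; mod 17: f = (x + 7)(x + 8)(x^2 + 15x + 4)(x^2 + 15x + 11), pattern 2+2+1+1; mod 19: f = (x + 2)(x + 7)(x + 10)(x + 15)(x^2 + 17x + 17), pattern 2+1+1+1+1; mod 71: f = (x^2 + 69x + 17)(x^2 + 69x + 26)(x^2 + 69x + 31), pattern 2+2+2. No other pattern occurs in this range, so the set of observed cycle types is {3+3, 6, 2+2+1+1, 2+1+1+1+1, 2+2+2}. The candidates containing elements of all these cycle types are A_4 x C_2 (6T6) of order 24, S_4 x C_2 (6T11) of order 48, (S_3 x S_3) : C_2 (6T13) of order 72, S_6 (6T16) of order 720; the others are excluded. The observed types are precisely the cycle types that occur in A_4 x C_2 (6T6) (apart from the identity). Each of the other remaining candidates has further cycle types, and by the Chebotarev density theorem the matching factorization patterns would occur for a proportion of primes equal to their share of the group: S_4 x C_2 (6T11) additionally contains elements of type 4+2, 4+1+1 (12 of its 48 elements, about 25% of primes); (S_3 x S_3) : C_2 (6T13) additionally contains elements of type 4+2, 3+2+1, 3+1+1+1 (34 of its 72 elements, about 47% of primes); S_6 (6T16) additionally contains elements of type 5+1, 4+2, 4+1+1, 3+2+1, 3+1+1+1 (484 of its 720 elements, about 67% of primes). None of the 33 primes tested shows any such pattern (for each of these groups the chance of that is below 10^-4), which rules them out. Hence G = A_4 x C_2 (6T6), of order 24.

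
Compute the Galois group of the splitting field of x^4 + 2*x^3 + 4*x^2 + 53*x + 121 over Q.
The polynomial is an irreducible quartic over Q and its discriminant is 131328125, which is not a perfect square, so the Galois group is not contained in A_4. The resolvent cubic y^3 - 4*y^2 - 378*y - 1357 has exactly one rational root, so the Galois group is C_4 or D_4. The quartic becomes reducible over Q(sqrt(disc)), so the group is C_4.

C_4, the cyclic group of order 4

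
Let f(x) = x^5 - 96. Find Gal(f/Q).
F_20, the Frobenius group of order 20

The polynomial f is an irreducible quintic over Q, so G = Gal(f/Q) is a transitive subgroup of S_5: one of C_5 (5T1, order 5), D_5 (5T2, order 10), F_20 (5T3, order 20), A_5 (5T4, order 60) or S_5 (5T5, order 120). The discriminant of f is 265420800000, which is not a perfect square, so G is not contained in A_5. The transitive groups of degree 5 not contained in A_5 are: F_20 (5T3, order 20), S_5 (5T5, order 120). By Dedekind's theorem, for a prime p not dividing disc(f) the degrees of the irreducible factors of f mod p form the cycle type of an element of G. Factoring f modulo the 18 such primes p <= 73 (skipping 2, 3, 5, which divide the discriminant), each new pattern first appears at: mod 7: f = (x + 4)(x^4 + 3x^3 + 2x^2 + 6x + 4), pattern 4+1; mod 11: f = (x^5 + 3), pattern 5; mod 19: f = (x + 18)(x^2 + 5x + 1)(x^2 + 15x + 1), pattern 2+2+1; mod 41: f = (x + 6)(x + 14)(x + 17)(x + 19)(x + 26), pattern 1+1+1+1+1. No other pattern occurs in this range, so the set of observed cycle types is {4+1, 5, 2+2+1, 1+1+1+1+1}. The candidates containing elements of all these cycle types are F_20 (5T3) of order 20, S_5 (5T5) of order 120; the others are excluded. The observed types are precisely the cycle types that occur in F_20 (5T3). Each of the other remaining candidates has further cycle types, and by the Chebotarev density theorem the matching factorization patterns would occur for a proportion of primes equal to their share of the group: S_5 (5T5) additionally contains elements of type 3+2, 3+1+1, 2+1+1+1 (50 of its 120 elements, about 42% of primes). None of the 18 primes tested shows any such pattern (for each of these groups the chance of that is below 10^-4), which rules them out. Hence G = F_20 (5T3), of order 20.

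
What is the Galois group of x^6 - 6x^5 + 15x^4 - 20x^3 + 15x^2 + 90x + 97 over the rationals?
The polynomial f is an irreducible sextic over Q, so G = Gal(f/Q) is one of the 16 transitive subgroups 6T1, ..., 6T16 of S_6. The discriminant of f is -9727331052552192, which is not a perfect square, so G is not contained in A_6. The transitive groups of degree 6 not contained in A_6 are: C_6 (6T1, order 6), S_3 (6T2, order 6), D_6 (6T3, order 12), C_3 x S_3 (6T5, order 18), A_4 x C_2 (6T6, order 24), S_4 (6T8, order 24), S_3 x S_3 (6T9, order 36), S_4 x C_2 (6T11, order 48), (S_3 x S_3) : C_2 (6T13, order 72), PGL(2,5) (6T14, order 120), S_6 (6T16, order 720). By Dedekind's theorem, for a prime p not dividing disc(f) the degrees of the irreducible factors of f mod p form the cycle type of an element of G. Factoring f modulo the 27 such primes p <= 127 (skipping 2, 3, 17, 43, which divide the discriminant), each new pattern first appears at: mod 5: f = (x^6 + 4x^5 + 2), pattern 6; mod 7: f = (x + 4)(x^2 + 4x + 5)(x^3 + x + 1), pattern 3+2+1; mod 11: f = (x^2 + 2x + 5)(x^4 + 3x^3 + 4x^2 + x + 4), pattern 4+2; mod 13: f = (x + 6)(x + 9)(x^2 + 11)(x^2 + 5x + 5), pattern 2+2+1+1; mod 61: f = (x + 3)(x + 7)(x + 19)(x + 41)(x^2 + 46x + 31), pattern 2+1+1+1+1; mod 97: f = (x)(x + 19)(x + 23)(x^3 + 49x^2 + 42x + 83), pattern 3+1+1+1; mod 113: f = (x^2 + 6x + 33)(x^2 + 13x + 48)(x^2 + 88x + 105), pattern 2+2+2; mod 127: f = (x^3 + 46x^2 + 75x + 22)(x^3 + 75x^2 + 46x + 91), pattern 3+3. No other pattern occurs in this range, so the set of observed cycle types is {6, 3+2+1, 4+2, 2+2+1+1, 2+1+1+1+1, 3+1+1+1, 2+2+2, 3+3}. The candidates containing elements of all these cycle types are (S_3 x S_3) : C_2 (6T13) of order 72, S_6 (6T16) of order 720; the others are excluded. The observed types are precisely the cycle types that occur in (S_3 x S_3) : C_2 (6T13) (apart from the identity). Each of the other remaining candidates has further cycle types, and by the Chebotarev density theorem the matching factorization patterns would occur for a proportion of primes equal to their share of the group: S_6 (6T16) additionally contains elements of type 5+1, 4+1+1 (234 of its 720 elements, about 32% of primes). None of the 27 primes tested shows any such pattern (for each of these groups the chance of that is below 10^-4), which rules them out. Hence G = (S_3 x S_3) : C_2 (6T13), of order 72.

(S_3 x S_3) : C_2 (also written G72)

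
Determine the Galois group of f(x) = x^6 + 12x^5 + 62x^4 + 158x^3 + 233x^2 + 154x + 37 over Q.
The polynomial f is an irreducible sextic over Q, so G = Gal(f/Q) is one of the 16 transitive subgroups 6T1, ..., 6T16 of S_6. The discriminant of f is -15635001708544, which is not a perfect square, so G is not contained in A_6. The transitive groups of degree 6 not contained in A_6 are: C_6 (6T1, order 6), S_3 (6T2, order 6), D_6 (6T3, order 12), C_3 x S_3 (6T5, order 18), A_4 x C_2 (6T6, order 24), S_4 (6T8, order 24), S_3 x S_3 (6T9, order 36), S_4 x C_2 (6T11, order 48), (S_3 x S_3) : C_2 (6T13, order 72), PGL(2,5) (6T14, order 120), S_6 (6T16, order 720). By Dedekind's theorem, for a prime p not dividing disc(f) the degrees of the irreducible factors of f mod p form the cycle type of an element of G. Factoring f modulo the 17 such primes p <= 67 (skipping 2, 31, which divide the discriminant), each new pattern first appears at: mod 3: f = (x + 1)(x + 2)(x^4 + 2x + 2), pattern 4+1+1; mod 5: f = (x^3 + 3x + 3)(x^3 + 2x^2 + 4x + 4), pattern 3+3; mod 7: f = (x^6 + 5x^5 + 6x^4 + 4x^3 + 2x^2 + 2), pattern 6; mod 11: f = (x^2 + 4)(x^2 + 4x + 7)(x^2 + 8x + 8), pattern 2+2+2; mod 13: f = (x^2 + 5x + 1)(x^4 + 7x^3 + 8x + 11), pattern 4+2; mod 37: f = (x)(x + 17)(x^2 + 34x + 6)(x^2 + 35x + 24), pattern 2+2+1+1; mod 47: f = (x + 7)(x + 17)(x + 18)(x + 37)(x^2 + 27x + 7), pattern 2+1+1+1+1. No other pattern occurs in this range, so the set of observed cycle types is {4+1+1, 3+3, 6, 2+2+2, 4+2, 2+2+1+1, 2+1+1+1+1}. The candidates containing elements of all these cycle types are S_4 x C_2 (6T11) of order 48, S_6 (6T16) of order 720; the others are excluded. The observed types are precisely the cycle types that occur in S_4 x C_2 (6T11) (apart from the identity). Each of the other remaining candidates has further cycle types, and by the Chebotarev density theorem the matching factorization patterns would occur for a proportion of primes equal to their share of the group: S_6 (6T16) additionally contains elements of type 5+1, 3+2+1, 3+1+1+1 (304 of its 720 elements, about 42% of primes). None of the 17 primes tested shows any such pattern (for each of these groups the chance of that is below 10^-4), which rules them out. Hence G = S_4 x C_2 (6T11), of order 48.

S_4 x C_2 (also written S4xC2)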